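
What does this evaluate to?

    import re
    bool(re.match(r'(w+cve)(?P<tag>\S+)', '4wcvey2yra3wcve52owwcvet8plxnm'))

`re.match` won't scan ahead — the pattern has to work from the very first character.
Here the string doesn't start with a match, so the call returns None, and `bool(None)` is False.

False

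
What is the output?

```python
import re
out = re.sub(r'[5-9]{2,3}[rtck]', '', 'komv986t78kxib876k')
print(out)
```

This matches 2 to 3 of a character in [5-9]; then one of [rtck].
Matches: at [4:8] → '986t'; at [8:11] → '78k'; at [14:18] → '876k'.
Each match is replaced by ''.

komvxib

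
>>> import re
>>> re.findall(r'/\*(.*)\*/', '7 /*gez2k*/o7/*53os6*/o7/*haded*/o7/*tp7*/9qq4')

Walking the string: at [2:42] match '/*gez2k*/o7/*53os6*/o7/*haded*/o7/*tp7*/', group 1 = 'gez2k*/o7/*53os6*/o7/*haded*/o7/*tp7'.
Because there's exactly one group, `findall` drops the full match and keeps group 1 from the one hit.

['gez2k*/o7/*53os6*/o7/*haded*/o7/*tp7']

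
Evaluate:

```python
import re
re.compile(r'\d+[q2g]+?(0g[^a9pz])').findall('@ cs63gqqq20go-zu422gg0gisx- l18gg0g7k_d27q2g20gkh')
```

['0go', '0gi', '0g7', '0gk']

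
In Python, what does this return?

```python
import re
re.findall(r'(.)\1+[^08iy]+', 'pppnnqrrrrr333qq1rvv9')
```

['p']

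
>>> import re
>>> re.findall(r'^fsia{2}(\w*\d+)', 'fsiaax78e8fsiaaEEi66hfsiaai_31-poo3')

Pattern: anchored at the start of the string; then the literal 'fsi', then exactly 2 of the literal 'a'; then zero or more of a word character, then one or more of a digit (captured).
Matches: at [0:30] match 'fsiaax78e8fsiaaEEi66hfsiaai_31', group 1 = 'x78e8fsiaaEEi66hfsiaai_31'.
Because there's exactly one group, `findall` drops the full match and keeps group 1 from the one hit.

['x78e8fsiaaEEi66hfsiaai_31']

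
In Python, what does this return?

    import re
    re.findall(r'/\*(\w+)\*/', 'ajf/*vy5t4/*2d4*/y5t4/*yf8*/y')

['2d4', 'yf8']

Matches: at [10:17] match '/*2d4*/', group 1 = '2d4'; at [21:28] match '/*yf8*/', group 1 = 'yf8'.
With a single group, `findall` returns only what that group captured — 2 items.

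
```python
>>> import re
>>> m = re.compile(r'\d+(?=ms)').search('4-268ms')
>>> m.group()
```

'268'

Because the assertion is zero-width, the text it checks is not consumed and won't appear in the result.
Unlike `match`, `search` isn't anchored — it looks for the pattern anywhere in the string.
The match spans [2:5] → '268'.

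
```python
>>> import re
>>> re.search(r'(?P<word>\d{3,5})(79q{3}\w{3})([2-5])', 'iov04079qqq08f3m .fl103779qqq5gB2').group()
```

'04079qqq08f3'

The pattern matches 3 to 5 of a digit (captured as 'word'); then the literal '79', then exactly 3 of a literal 'q', then exactly 3 of a word character (captured); then a character in [2-5] (captured).
`re.search` scans for the first position where the pattern succeeds.
The match spans [3:15] → '04079qqq08f3'.
Captured: group 1 = '040', group 2 = '79qqq08f', group 3 = '3'.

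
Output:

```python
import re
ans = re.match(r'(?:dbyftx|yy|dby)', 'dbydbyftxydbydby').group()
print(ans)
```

dby

`match` is anchored at position 0; if the pattern doesn't fit there, it returns None.
The match spans [0:3] → 'dby'.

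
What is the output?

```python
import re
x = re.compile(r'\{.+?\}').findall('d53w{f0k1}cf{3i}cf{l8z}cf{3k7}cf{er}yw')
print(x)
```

Because the quantifier is non-greedy, it stops expanding at the earliest point where the rest of the pattern can succeed.
Matches: at [4:10] → '{f0k1}'; at [12:16] → '{3i}'; at [18:23] → '{l8z}'; at [25:30] → '{3k7}'; at [32:36] → '{er}'.
`findall` yields the raw match text (5 of them) because the pattern has no groups.

['{f0k1}', '{3i}', '{l8z}', '{3k7}', '{er}']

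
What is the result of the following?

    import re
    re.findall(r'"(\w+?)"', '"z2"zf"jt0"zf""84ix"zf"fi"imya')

`findall` collects group 1 from each match (4 total).

['z2', 'jt0', '84ix', 'fi']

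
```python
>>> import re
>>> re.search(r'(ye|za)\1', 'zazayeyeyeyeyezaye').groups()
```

`\1` has to match the exact text group 1 already captured.
`search` walks the string left to right and returns the first match it finds.
The match spans [0:4] → 'zaza'.
Captured: group 1 = 'za'.

('za',)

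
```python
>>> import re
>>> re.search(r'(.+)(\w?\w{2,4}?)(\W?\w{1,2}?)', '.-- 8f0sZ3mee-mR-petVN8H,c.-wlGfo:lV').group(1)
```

'.-- 8f0sZ3mee-mR-petVN8H,c.-wlG'

The match spans [0:35] → '.-- 8f0sZ3mee-mR-petVN8H,c.-wlGfo:l'.
Captured: group 1 = '.-- 8f0sZ3mee-mR-petVN8H,c.-wlG', group 2 = 'fo', group 3 = ':l'.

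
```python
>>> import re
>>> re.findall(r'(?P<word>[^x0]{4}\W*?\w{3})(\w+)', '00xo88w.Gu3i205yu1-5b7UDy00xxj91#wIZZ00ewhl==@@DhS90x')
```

[('o88w.Gu3', 'i205yu1'), ('-5b7UDy', '00xxj91'), ('#wIZZ00', 'ewhl'), ('==@@DhS', '90x')]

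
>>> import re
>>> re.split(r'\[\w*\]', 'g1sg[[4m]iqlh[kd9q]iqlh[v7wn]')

Splitting on the pattern gives 4 pieces.

['g1sg[', 'iqlh', 'iqlh', '']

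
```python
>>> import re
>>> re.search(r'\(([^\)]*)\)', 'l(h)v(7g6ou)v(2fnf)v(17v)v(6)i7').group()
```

`search` walks the string left to right and returns the first match it finds.
The match spans [1:4] → '(h)'.
Captured: group 1 = 'h'.

'(h)'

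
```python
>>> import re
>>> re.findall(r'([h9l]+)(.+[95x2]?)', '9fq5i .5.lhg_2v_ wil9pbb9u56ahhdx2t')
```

With 2 capturing groups, `findall` returns a 2-tuple per match.

[('9', 'fq5i .5.lhg_2v_ wil9pbb9u56ahhdx2t')]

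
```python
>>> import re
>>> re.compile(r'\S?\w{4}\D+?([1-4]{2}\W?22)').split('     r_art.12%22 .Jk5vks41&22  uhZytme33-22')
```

The pattern matches optionally a non-whitespace character, then exactly 4 of a word character, then one or more of a non-digit (lazy); then exactly 2 of a character in [1-4], then optionally a non-word character, then the literal '22' (captured).
`re.split` interleaves the captured-group text with the surrounding fragments.

['     ', '12%22', ' ', '41&22', '  ', '33-22', '']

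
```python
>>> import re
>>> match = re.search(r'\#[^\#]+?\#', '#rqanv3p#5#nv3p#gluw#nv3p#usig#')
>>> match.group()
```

Unlike `match`, `search` isn't anchored — it looks for the pattern anywhere in the string.
The match spans [0:9] → '#rqanv3p#'.

'#rqanv3p#'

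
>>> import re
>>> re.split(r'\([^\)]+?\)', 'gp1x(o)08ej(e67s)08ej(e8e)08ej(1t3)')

['gp1x', '08ej', '08ej', '08ej', '']

Matches to split on: at [4:7] → '(o)'; at [11:17] → '(e67s)'; at [21:26] → '(e8e)'; at [30:35] → '(1t3)'.
`split` removes every match and returns the 5 fragments in between.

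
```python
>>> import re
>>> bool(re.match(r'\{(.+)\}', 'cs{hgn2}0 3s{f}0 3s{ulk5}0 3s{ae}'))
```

False

With `match`, the pattern is implicitly anchored at the beginning.
Here the pattern fails at index 0, so the call returns None, and `bool(None)` is False.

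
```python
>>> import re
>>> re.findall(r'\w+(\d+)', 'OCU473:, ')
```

['3']

This matches one or more of a word character; then one or more of a digit (captured).
Scanning left to right: at [0:6] match 'OCU473', group 1 = '3'.
One capturing group, so `findall` returns just the captured substring from the one match — 1 in all.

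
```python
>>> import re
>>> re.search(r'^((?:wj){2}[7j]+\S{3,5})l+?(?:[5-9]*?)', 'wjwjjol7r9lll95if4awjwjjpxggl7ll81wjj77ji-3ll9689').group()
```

'wjwjjol7r9l'

Pattern: anchored at the start of the string; then the literal 'wj' repeated 2 times, then one or more of one of [7j], then 3 to 5 of a non-whitespace character (captured); then one or more of a literal 'l' (lazy); then zero or more of a character in [5-9] (lazy) (non-capturing group).
With the lazy modifier that quantifier settles for the fewest repetitions that let the rest of the pattern succeed (the atoms after it are unaffected and can still be greedy).
`re.search` scans for the first position where the pattern succeeds.
The match spans [0:11] → 'wjwjjol7r9l'.
Captured: group 1 = 'wjwjjol7r9'.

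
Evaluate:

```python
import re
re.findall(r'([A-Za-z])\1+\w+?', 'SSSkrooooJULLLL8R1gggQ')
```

['S', 'o', 'L', 'g']

A backreference is literal: `\1` must see the identical characters the first group matched.
Matches: at [0:4] match 'SSSk', group 1 = 'S'; at [5:10] match 'ooooJ', group 1 = 'o'; at [11:16] match 'LLLL8', group 1 = 'L'; at [18:22] match 'gggQ', group 1 = 'g'.
`findall` collects group 1 from each match (4 total).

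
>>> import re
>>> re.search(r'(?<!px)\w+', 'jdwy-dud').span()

(0, 4)

Because the assertion is negative and zero-width, positions next to the forbidden text are skipped.
Unlike `match`, `search` isn't anchored — it looks for the pattern anywhere in the string.
The match spans [0:4] → 'jdwy'.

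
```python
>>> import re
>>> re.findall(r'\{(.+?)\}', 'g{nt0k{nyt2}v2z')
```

['nt0k{nyt2']

Matches: at [1:12] match '{nt0k{nyt2}', group 1 = 'nt0k{nyt2'.
Because there's exactly one group, `findall` drops the full match and keeps group 1 from the one hit.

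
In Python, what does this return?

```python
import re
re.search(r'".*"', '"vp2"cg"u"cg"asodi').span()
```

The match spans [0:13] → '"vp2"cg"u"cg"'.

(0, 13)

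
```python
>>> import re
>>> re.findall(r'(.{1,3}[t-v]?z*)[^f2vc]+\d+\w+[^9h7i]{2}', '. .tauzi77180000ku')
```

Because there's exactly one group, `findall` drops the full match and keeps group 1 from the one hit.

['. .t']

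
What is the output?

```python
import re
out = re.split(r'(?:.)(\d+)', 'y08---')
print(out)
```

['', '08', '---']

This matches any character (non-capturing group); then one or more of a digit (captured).
Matches to split on: at [0:3] → 'y08'.
With a capturing group present, the delimiter's captured portion is kept in the result list.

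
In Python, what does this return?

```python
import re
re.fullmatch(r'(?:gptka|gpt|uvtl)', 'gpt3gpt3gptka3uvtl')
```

`re.fullmatch` requires the pattern to consume the entire string.
Here the pattern can't cover the whole string, so the call returns None.

None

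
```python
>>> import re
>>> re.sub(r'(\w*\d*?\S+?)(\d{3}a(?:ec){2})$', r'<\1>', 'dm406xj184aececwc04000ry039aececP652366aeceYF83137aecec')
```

Each match is replaced using the text its own group 1 captured.

'<dm406xj184aececwc04000ry039aececP652366aeceYF83>'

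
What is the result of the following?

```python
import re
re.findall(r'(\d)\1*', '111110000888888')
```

['1', '0', '8']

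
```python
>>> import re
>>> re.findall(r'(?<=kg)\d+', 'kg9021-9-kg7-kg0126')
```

['9021', '7', '0126']

The `(?=…)`/`(?<=…)` assertion just peeks at neighbouring text; it doesn't advance the match position.
Walking the string: at [2:6] → '9021'; at [11:12] → '7'; at [15:19] → '0126'.
With no groups in the pattern, `findall` gives back each whole match — 3 here.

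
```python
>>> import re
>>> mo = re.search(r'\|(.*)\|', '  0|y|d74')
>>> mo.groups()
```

`re.search` tries every starting position until one works.
The match spans [3:6] → '|y|'.
Captured: group 1 = 'y'.

('y',)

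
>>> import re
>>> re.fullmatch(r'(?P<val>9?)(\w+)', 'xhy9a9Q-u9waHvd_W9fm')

`re.fullmatch` is like wrapping the pattern in `^…$` (in single-line mode).
Here the string isn't matched end-to-end, so the call returns None.

None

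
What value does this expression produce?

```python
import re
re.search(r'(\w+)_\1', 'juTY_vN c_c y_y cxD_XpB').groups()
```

After group 1 captures some text, `\1` only succeeds where that same text appears again.
`re.search` tries every starting position until one works.
The match spans [8:11] → 'c_c'.
Captured: group 1 = 'c'.

('c',)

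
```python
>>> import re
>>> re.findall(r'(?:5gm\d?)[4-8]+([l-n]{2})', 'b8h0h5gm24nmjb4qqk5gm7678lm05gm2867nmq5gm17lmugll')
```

Pattern: the literal '5gm', then optionally a digit (non-capturing group); then one or more of a character in [4-8]; then exactly 2 of a character in [l-n] (captured).
Walking the string: at [5:12] match '5gm24nm', group 1 = 'nm'; at [18:27] match '5gm7678lm', group 1 = 'lm'; at [28:37] match '5gm2867nm', group 1 = 'nm'; at [38:45] match '5gm17lm', group 1 = 'lm'.
`findall` collects group 1 from each match (4 total).

['nm', 'lm', 'nm', 'lm']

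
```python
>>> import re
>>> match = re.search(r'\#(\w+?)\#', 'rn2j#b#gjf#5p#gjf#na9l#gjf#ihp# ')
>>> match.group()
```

`re.search` scans for the first position where the pattern succeeds.
The match spans [4:7] → '#b#'.
Captured: group 1 = 'b'.

'#b#'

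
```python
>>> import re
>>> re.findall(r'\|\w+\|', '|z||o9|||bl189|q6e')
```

['|z|', '|o9|', '|bl189|']

Matches: at [0:3] → '|z|'; at [3:7] → '|o9|'; at [8:15] → '|bl189|'.
`findall` yields the raw match text (3 of them) because the pattern has no groups.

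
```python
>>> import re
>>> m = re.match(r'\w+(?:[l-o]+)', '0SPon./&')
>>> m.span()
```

This matches one or more of a word character; then one or more of a character in [l-o] (non-capturing group).
`re.match` only tries the pattern at the start of the string.
The match spans [0:5] → '0SPon'.

(0, 5)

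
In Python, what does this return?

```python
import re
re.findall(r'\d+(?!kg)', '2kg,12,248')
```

['12', '248']

The negative lookahead/lookbehind blocks any match where the forbidden context is present.
`findall` yields the raw match text (2 of them) because the pattern has no groups.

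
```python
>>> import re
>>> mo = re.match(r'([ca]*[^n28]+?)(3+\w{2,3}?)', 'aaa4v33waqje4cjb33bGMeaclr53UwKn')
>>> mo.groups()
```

The pattern matches zero or more of one of [ca], then one or more of any character except [n28] (lazy) (captured); then one or more of a literal '3', then 2 to 3 of a word character (lazy) (captured).
`match` is anchored at position 0; if the pattern doesn't fit there, it returns None.
The match spans [0:9] → 'aaa4v33wa'.
Captured: group 1 = 'aaa4v', group 2 = '33wa'.

('aaa4v', '33wa')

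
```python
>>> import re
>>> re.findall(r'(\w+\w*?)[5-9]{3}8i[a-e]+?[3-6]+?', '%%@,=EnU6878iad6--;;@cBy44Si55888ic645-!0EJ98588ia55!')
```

['EnU', 'cBy44Si5', '0EJ9']

This matches one or more of a word character, then zero or more of a word character (lazy) (captured); then exactly 3 of a character in [5-9], then the literal '8i', then one or more of a character in [a-e] (lazy); then one or more of a character in [3-6] (lazy).
Scanning left to right: at [5:16] match 'EnU6878iad6', group 1 = 'EnU'; at [21:36] match 'cBy44Si55888ic6', group 1 = 'cBy44Si5'; at [40:51] match '0EJ98588ia5', group 1 = '0EJ9'.
Because there's exactly one group, `findall` drops the full match and keeps group 1 from each hit.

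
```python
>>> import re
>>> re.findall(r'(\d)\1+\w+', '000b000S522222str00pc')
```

['0']

`\1` is not a pattern — it's the concrete string captured by group 1, re-applied verbatim.
Walking the string: at [0:21] match '000b000S522222str00pc', group 1 = '0'.
One capturing group, so `findall` returns just the captured substring from the one match — 1 in all.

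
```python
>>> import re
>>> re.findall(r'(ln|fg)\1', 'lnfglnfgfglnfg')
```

['fg']

`\1` is not a pattern — it's the concrete string captured by group 1, re-applied verbatim.
Walking the string: at [6:10] match 'fgfg', group 1 = 'fg'.
Because there's exactly one group, `findall` drops the full match and keeps group 1 from the one hit.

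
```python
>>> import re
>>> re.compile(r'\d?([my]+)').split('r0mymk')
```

['r', 'mym', 'k']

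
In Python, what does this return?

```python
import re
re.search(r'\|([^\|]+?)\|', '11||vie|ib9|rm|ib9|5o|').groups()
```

('vie',)

The match spans [3:8] → '|vie|'.
Captured: group 1 = 'vie'.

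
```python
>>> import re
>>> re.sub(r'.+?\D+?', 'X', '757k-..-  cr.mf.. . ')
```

'XXXXXXXXX'

This matches one or more of any character (lazy); then one or more of a non-digit (lazy).
With the lazy modifier that quantifier settles for the fewest repetitions that let the rest of the pattern succeed (the atoms after it are unaffected and can still be greedy).
Matches: at [0:4] → '757k'; at [4:6] → '-.'; at [6:8] → '.-'; at [8:10] → '  '; at [10:12] → 'cr'; ….
Each match is replaced by 'X'.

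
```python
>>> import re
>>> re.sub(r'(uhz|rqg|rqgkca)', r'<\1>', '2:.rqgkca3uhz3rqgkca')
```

Branches in `(...|...)` are attempted left-to-right; the first branch that allows the whole pattern to succeed is taken.
Each match is replaced using the text its own group 1 captured.

'2:.<rqg>kca3<uhz>3<rqg>kca'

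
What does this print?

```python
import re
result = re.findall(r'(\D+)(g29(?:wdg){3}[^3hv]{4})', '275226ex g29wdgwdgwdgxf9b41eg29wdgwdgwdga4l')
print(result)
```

[('ex ', 'g29wdgwdgwdgxf9b')]

The pattern matches one or more of a non-digit (captured); then the literal 'g29', then the literal 'wdg' repeated 3 times, then exactly 4 of any character except [3hv] (captured).
Matches: at [6:25] match 'ex g29wdgwdgwdgxf9b', groups = ('ex ', 'g29wdgwdgwdgxf9b').
With 2 capturing groups, `findall` returns a 2-tuple per match.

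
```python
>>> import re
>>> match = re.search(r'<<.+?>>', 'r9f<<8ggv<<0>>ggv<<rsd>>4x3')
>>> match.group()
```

'<<8ggv<<0>>'

The match spans [3:14] → '<<8ggv<<0>>'.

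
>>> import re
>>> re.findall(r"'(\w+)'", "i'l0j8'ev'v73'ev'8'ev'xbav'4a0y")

['l0j8', 'v73', '8', 'xbav']

`findall` collects group 1 from each match (4 total).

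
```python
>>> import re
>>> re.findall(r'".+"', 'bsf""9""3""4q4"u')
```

['""9""3""4q4"']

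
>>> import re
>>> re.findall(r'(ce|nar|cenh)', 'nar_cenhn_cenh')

Branches in `(...|...)` are attempted left-to-right; the first branch that allows the whole pattern to succeed is taken.
Because there's exactly one group, `findall` drops the full match and keeps group 1 from each hit.

['nar', 'ce', 'ce']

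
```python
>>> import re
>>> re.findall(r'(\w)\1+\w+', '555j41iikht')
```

['5']

After group 1 captures some text, `\1` only succeeds where that same text appears again.
`findall` collects group 1 from the one match (1 total).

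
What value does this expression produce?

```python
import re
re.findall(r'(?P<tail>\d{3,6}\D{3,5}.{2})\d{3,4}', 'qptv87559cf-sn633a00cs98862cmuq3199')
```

Pattern: 3 to 6 of a digit, then 3 to 5 of a non-digit, then exactly 2 of any character (captured as 'tail'); then 3 to 4 of a digit.
Matches: at [4:17] match '87559cf-sn633', group 1 = '87559cf-sn'; at [22:35] match '98862cmuq3199', group 1 = '98862cmuq3'.
`findall` collects group 1 from each match (2 total).

['87559cf-sn', '98862cmuq3']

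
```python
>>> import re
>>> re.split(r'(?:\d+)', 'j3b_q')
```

['j', 'b_q']

This matches one or more of a digit (non-capturing group).
Matches to split on: at [1:2] → '3'.
Each match becomes a cut point; 2 segments remain.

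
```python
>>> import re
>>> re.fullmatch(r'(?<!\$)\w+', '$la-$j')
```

None

`re.fullmatch` requires the pattern to consume the entire string.
Here there's no way to consume every character, so the call returns None.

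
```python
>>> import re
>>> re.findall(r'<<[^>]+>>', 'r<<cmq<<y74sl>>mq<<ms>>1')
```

['<<cmq<<y74sl>>', '<<ms>>']

Matches: at [1:15] → '<<cmq<<y74sl>>'; at [17:23] → '<<ms>>'.
`findall` yields the raw match text (2 of them) because the pattern has no groups.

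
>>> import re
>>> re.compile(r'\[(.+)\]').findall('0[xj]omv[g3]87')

['xj]omv[g3']

With a single group, `findall` returns only what that group captured — 1 item.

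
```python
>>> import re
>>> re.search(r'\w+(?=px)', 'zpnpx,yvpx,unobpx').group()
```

'zpn'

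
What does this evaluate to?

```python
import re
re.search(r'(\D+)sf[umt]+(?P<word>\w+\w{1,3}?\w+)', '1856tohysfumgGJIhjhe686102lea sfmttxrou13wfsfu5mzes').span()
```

(4, 29)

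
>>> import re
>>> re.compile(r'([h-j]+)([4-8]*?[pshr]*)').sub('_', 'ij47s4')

'_47s4'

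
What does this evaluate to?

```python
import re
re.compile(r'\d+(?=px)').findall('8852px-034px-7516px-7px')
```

['8852', '034', '7516', '7']

Because the assertion is zero-width, the text it checks is not consumed and won't appear in the result.
Matches: at [0:4] → '8852'; at [7:10] → '034'; at [13:17] → '7516'; at [20:21] → '7'.
`findall` yields the raw match text (4 of them) because the pattern has no groups.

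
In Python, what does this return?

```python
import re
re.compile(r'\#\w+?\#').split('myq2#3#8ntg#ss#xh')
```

`split` removes every match and returns the 3 fragments in between.

['myq2', '8ntg', 'xh']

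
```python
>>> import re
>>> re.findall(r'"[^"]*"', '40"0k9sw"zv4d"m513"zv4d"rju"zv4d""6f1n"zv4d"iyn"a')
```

`findall` yields the raw match text (5 of them) because the pattern has no groups.

['"0k9sw"', '"m513"', '"rju"', '""', '"zv4d"']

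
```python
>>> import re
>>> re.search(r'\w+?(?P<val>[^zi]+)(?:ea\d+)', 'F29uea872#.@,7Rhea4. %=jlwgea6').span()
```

Pattern: one or more of a word character (lazy); then one or more of any character except [zi] (captured as 'val'); then the literal 'ea', then one or more of a digit (non-capturing group).
Unlike `match`, `search` isn't anchored — it looks for the pattern anywhere in the string.
The match spans [0:30] → 'F29uea872#.@,7Rhea4. %=jlwgea6'.
Captured: group 1 = '29uea872#.@,7Rhea4. %=jlwg'.

(0, 30)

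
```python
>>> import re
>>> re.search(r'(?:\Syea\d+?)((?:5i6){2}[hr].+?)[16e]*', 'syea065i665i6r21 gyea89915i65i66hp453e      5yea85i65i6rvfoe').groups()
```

('5i65i6rv',)

The match spans [44:57] → '5yea85i65i6rv'.
Captured: group 1 = '5i65i6rv'.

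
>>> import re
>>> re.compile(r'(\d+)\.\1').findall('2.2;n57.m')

['2']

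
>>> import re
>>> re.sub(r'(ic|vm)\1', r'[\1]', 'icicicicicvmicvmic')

`\1` is not a pattern — it's the concrete string captured by group 1, re-applied verbatim.
Matches: at [0:4] → 'icic'; at [4:8] → 'icic'.
The replacement refers to a captured group, so each match is rewritten using its own captured text.

'[ic][ic]icvmicvmic'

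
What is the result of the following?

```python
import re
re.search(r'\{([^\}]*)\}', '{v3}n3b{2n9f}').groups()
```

('v3',)

Unlike `match`, `search` isn't anchored — it looks for the pattern anywhere in the string.
The match spans [0:4] → '{v3}'.
Captured: group 1 = 'v3'.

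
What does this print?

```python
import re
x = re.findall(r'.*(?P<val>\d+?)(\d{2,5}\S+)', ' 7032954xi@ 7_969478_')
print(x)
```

[('4', '78_')]

This matches zero or more of any character; then one or more of a digit (lazy) (captured as 'val'); then 2 to 5 of a digit, then one or more of a non-whitespace character (captured).
Walking the string: at [0:21] match ' 7032954xi@ 7_969478_', groups = ('4', '78_').
2 groups means the one result is a tuple of 2 captured strings — 1 here.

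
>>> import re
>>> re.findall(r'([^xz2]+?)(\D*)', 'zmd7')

Pattern: one or more of any character except [xz2] (lazy) (captured); then zero or more of a non-digit (captured).
Walking the string: at [1:3] match 'md', groups = ('m', 'd'); at [3:4] match '7', groups = ('7', '').
Multiple groups make `findall` return tuples — one 2-tuple for each match.

[('m', 'd'), ('7', '')]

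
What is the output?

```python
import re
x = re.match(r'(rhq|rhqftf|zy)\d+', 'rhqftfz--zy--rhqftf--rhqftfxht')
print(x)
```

`re.match` only tries the pattern at the start of the string.
Here position 0 doesn't satisfy it, so the call returns None.

None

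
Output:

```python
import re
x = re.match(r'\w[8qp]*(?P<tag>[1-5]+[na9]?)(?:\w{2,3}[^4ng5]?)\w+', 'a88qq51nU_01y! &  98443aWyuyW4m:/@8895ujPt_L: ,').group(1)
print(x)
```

Pattern: a word character, then zero or more of one of [8qp]; then one or more of a character in [1-5], then optionally one of [na9] (captured as 'tag'); then 2 to 3 of a word character, then optionally any character except [4ng5] (non-capturing group); then one or more of a word character.
`re.match` won't scan ahead — the pattern has to work from the very first character.
The match spans [0:13] → 'a88qq51nU_01y'.
Captured: group 1 = '51n'.

51n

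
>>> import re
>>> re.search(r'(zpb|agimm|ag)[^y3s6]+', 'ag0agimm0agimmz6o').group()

'ag0agimm0agimmz'

The match spans [0:15] → 'ag0agimm0agimmz'.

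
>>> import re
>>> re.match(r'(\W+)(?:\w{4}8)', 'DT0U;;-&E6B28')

None

The pattern matches one or more of a non-word character (captured); then exactly 4 of a word character, then a literal '8' (non-capturing group).
`match` is anchored at position 0; if the pattern doesn't fit there, it returns None.
Here position 0 doesn't satisfy it, so the call returns None.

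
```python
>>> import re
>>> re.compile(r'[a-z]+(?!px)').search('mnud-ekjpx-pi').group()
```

A negative assertion filters positions out without eating any characters.
Unlike `match`, `search` isn't anchored — it looks for the pattern anywhere in the string.
The match spans [0:4] → 'mnud'.

'mnud'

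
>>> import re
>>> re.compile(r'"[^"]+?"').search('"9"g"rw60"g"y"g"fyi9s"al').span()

The match spans [0:3] → '"9"'.

(0, 3)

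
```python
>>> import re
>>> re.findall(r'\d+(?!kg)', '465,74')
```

['465', '74']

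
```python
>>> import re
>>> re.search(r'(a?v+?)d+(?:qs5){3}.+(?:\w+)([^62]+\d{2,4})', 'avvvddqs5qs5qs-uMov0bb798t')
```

The pattern matches optionally a literal 'a', then one or more of the literal 'v' (lazy) (captured); then one or more of a literal 'd'; then the literal 'qs5' repeated 3 times, then one or more of any character; then one or more of a word character (non-capturing group); then one or more of any character except [62], then 2 to 4 of a digit (captured).
`re.search` scans for the first position where the pattern succeeds.
Here the pattern never matches, so the call returns None.

None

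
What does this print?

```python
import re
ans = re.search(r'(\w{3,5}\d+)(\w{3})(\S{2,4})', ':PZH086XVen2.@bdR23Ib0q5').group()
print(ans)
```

PZH086XVen2.@

The pattern matches 3 to 5 of a word character, then one or more of a digit (captured); then exactly 3 of a word character (captured); then 2 to 4 of a non-whitespace character (captured).
`re.search` scans for the first position where the pattern succeeds.
The match spans [1:14] → 'PZH086XVen2.@'.
Captured: group 1 = 'PZH086', group 2 = 'XVe', group 3 = 'n2.@'.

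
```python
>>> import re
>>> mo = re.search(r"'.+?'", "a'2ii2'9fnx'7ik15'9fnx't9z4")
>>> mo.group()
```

"'2ii2'"

With the lazy modifier that quantifier settles for the fewest repetitions that let the rest of the pattern succeed (the atoms after it are unaffected and can still be greedy).
Unlike `match`, `search` isn't anchored — it looks for the pattern anywhere in the string.
The match spans [1:7] → "'2ii2'".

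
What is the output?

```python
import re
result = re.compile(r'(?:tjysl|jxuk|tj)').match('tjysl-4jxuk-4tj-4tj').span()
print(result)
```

(0, 5)

With `match`, the pattern is implicitly anchored at the beginning.
The match spans [0:5] → 'tjysl'.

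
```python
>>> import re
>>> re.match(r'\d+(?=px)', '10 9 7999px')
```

None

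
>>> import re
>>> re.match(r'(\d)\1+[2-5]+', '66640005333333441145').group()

`\1` is not a pattern — it's the concrete string captured by group 1, re-applied verbatim.
`match` is anchored at position 0; if the pattern doesn't fit there, it returns None.
The match spans [0:4] → '6664'.
Captured: group 1 = '6'.

'6664'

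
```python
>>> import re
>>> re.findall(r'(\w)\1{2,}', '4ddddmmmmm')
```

After group 1 captures some text, `\1` only succeeds where that same text appears again.
Matches: at [1:5] match 'dddd', group 1 = 'd'; at [5:10] match 'mmmmm', group 1 = 'm'.
Because there's exactly one group, `findall` drops the full match and keeps group 1 from each hit.

['d', 'm']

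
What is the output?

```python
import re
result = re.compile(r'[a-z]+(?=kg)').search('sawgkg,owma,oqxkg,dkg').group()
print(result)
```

sawg

Because the assertion is zero-width, the text it checks is not consumed and won't appear in the result.
The match spans [0:4] → 'sawg'.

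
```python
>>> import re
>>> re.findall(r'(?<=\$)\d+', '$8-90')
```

Lookahead/lookbehind check context without consuming it, so the matched span excludes the asserted characters.
No capturing groups, so `findall` returns the 1 full match string.

['8']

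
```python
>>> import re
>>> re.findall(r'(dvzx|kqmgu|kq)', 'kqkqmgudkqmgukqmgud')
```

['kq', 'kqmgu', 'kqmgu', 'kqmgu']

Branches in `(...|...)` are attempted left-to-right; the first branch that allows the whole pattern to succeed is taken.
Walking the string: at [0:2] match 'kq', group 1 = 'kq'; at [2:7] match 'kqmgu', group 1 = 'kqmgu'; at [8:13] match 'kqmgu', group 1 = 'kqmgu'; at [13:18] match 'kqmgu', group 1 = 'kqmgu'.
With a single group, `findall` returns only what that group captured — 4 items.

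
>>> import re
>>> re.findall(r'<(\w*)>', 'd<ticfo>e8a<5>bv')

['ticfo', '5']

Because there's exactly one group, `findall` drops the full match and keeps group 1 from each hit.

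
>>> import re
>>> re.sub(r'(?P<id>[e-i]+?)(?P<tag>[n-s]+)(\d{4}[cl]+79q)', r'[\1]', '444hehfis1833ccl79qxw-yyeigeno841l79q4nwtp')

'444[hehfi]xw-yyeigeno841l79q4nwtp'

Each match is replaced using the text its own group 1 captured.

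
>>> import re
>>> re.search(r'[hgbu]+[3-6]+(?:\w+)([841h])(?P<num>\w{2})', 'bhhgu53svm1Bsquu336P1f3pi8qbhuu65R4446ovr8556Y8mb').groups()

This matches one or more of one of [hgbu], then one or more of a character in [3-6]; then one or more of a word character (non-capturing group); then one of [841h] (captured); then exactly 2 of a word character (captured as 'num').
Unlike `match`, `search` isn't anchored — it looks for the pattern anywhere in the string.
The match spans [0:49] → 'bhhgu53svm1Bsquu336P1f3pi8qbhuu65R4446ovr8556Y8mb'.
Captured: group 1 = '8', group 2 = 'mb'.

('8', 'mb')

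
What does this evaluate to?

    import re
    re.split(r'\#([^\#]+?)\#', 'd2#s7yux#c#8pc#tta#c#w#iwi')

['d2', 's7yux', 'c', '8pc', 'tta', 'c', 'w#iwi']

Matches to split on: at [2:9] → '#s7yux#'; at [10:15] → '#8pc#'; at [18:21] → '#c#'.
With a capturing group present, the delimiter's captured portion is kept in the result list.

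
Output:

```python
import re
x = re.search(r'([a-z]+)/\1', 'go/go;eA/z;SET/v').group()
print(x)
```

`\1` is not a pattern — it's the concrete string captured by group 1, re-applied verbatim.
`search` walks the string left to right and returns the first match it finds.
The match spans [0:5] → 'go/go'.
Captured: group 1 = 'go'.

go/go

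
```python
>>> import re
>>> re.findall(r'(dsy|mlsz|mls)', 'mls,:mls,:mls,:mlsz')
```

`|` is ordered: at each position the engine commits to the first alternative that works.
Scanning left to right: at [0:3] match 'mls', group 1 = 'mls'; at [5:8] match 'mls', group 1 = 'mls'; at [10:13] match 'mls', group 1 = 'mls'; at [15:19] match 'mlsz', group 1 = 'mlsz'.
Because there's exactly one group, `findall` drops the full match and keeps group 1 from each hit.

['mls', 'mls', 'mls', 'mlsz']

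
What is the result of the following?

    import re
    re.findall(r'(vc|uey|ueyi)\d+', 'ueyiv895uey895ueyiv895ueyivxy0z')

['uey']

`findall` collects group 1 from the one match (1 total).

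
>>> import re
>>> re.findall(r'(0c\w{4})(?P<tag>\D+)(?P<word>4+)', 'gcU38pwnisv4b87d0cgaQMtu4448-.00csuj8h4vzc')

[('0cgaQM', 'tu', '444'), ('0csuj8', 'h', '4')]

The pattern matches the literal '0c', then exactly 4 of a word character (captured); then one or more of a non-digit (captured as 'tag'); then one or more of a literal '4' (captured as 'word').
Matches: at [16:27] match '0cgaQMtu444', groups = ('0cgaQM', 'tu', '444'); at [31:39] match '0csuj8h4', groups = ('0csuj8', 'h', '4').
With 3 capturing groups, `findall` returns a 3-tuple per match.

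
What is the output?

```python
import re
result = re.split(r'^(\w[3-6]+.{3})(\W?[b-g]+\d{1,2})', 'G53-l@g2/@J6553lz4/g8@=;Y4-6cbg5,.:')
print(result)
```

['', 'G53-l@', 'g2', '/@J6553lz4/g8@=;Y4-6cbg5,.:']

The pattern matches anchored at the start of the string; then a word character, then one or more of a character in [3-6], then exactly 3 of any character (captured); then optionally a non-word character, then one or more of a character in [b-g], then 1 to 2 of a digit (captured).
The group in the pattern means `split` returns the separators' captures alongside the pieces.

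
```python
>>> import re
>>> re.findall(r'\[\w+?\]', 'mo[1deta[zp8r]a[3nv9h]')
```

Walking the string: at [8:14] → '[zp8r]'; at [15:22] → '[3nv9h]'.
With no groups in the pattern, `findall` gives back each whole match — 2 here.

['[zp8r]', '[3nv9h]']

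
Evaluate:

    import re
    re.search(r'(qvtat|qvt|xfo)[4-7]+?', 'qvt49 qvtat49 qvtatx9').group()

'qvt4'

`search` walks the string left to right and returns the first match it finds.
The match spans [0:4] → 'qvt4'.
Captured: group 1 = 'qvt'.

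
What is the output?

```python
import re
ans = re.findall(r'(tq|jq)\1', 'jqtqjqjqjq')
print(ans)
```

['jq']

After group 1 captures some text, `\1` only succeeds where that same text appears again.
Because there's exactly one group, `findall` drops the full match and keeps group 1 from the one hit.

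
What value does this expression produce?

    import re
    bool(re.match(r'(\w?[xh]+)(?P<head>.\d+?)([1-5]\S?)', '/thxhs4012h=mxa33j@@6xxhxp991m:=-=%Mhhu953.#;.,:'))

False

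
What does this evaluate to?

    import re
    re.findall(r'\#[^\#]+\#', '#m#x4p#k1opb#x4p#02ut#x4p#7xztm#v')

Matches: at [0:3] → '#m#'; at [6:13] → '#k1opb#'; at [16:22] → '#02ut#'; at [25:32] → '#7xztm#'.
`findall` yields the raw match text (4 of them) because the pattern has no groups.

['#m#', '#k1opb#', '#02ut#', '#7xztm#']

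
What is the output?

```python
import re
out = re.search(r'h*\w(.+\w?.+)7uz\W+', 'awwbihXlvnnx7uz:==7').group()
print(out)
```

The pattern matches zero or more of the literal 'h', then a word character; then one or more of any character, then optionally a word character, then one or more of any character (captured); then the literal '7uz', then one or more of a non-word character.
`re.search` tries every starting position until one works.
The match spans [0:18] → 'awwbihXlvnnx7uz:=='.
Captured: group 1 = 'wwbihXlvnnx'.

awwbihXlvnnx7uz:==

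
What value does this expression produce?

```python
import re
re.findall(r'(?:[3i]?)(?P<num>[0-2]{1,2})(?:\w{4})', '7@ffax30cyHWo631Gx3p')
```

The pattern matches optionally one of [3i] (non-capturing group); then 1 to 2 of a character in [0-2] (captured as 'num'); then exactly 4 of a word character (non-capturing group).
Because there's exactly one group, `findall` drops the full match and keeps group 1 from each hit.

['0', '1']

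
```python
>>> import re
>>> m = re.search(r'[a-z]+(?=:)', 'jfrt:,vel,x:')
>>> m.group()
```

'jfrt'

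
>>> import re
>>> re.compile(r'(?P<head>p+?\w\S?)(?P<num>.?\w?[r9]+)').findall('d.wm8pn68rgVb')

This matches one or more of the literal 'p' (lazy), then a word character, then optionally a non-whitespace character (captured as 'head'); then optionally any character, then optionally a word character, then one or more of one of [r9] (captured as 'num').
With 2 capturing groups, `findall` returns a 2-tuple per match.

[('pn6', '8r')]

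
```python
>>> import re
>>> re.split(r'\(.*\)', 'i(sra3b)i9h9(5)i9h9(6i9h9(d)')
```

['i', '']

Each match becomes a cut point; 2 segments remain.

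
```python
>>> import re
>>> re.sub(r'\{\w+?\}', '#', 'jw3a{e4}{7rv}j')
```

'jw3a##j'

`sub` substitutes '#' at each match site.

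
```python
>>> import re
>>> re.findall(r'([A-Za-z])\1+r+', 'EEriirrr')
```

['E', 'i']

A backreference is literal: `\1` must see the identical characters the first group matched.
Walking the string: at [0:3] match 'EEr', group 1 = 'E'; at [3:8] match 'iirrr', group 1 = 'i'.
With a single group, `findall` returns only what that group captured — 2 items.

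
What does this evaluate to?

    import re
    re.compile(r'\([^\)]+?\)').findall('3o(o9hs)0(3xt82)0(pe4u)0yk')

['(o9hs)', '(3xt82)', '(pe4u)']

Matches: at [2:8] → '(o9hs)'; at [9:16] → '(3xt82)'; at [17:23] → '(pe4u)'.
Since nothing is captured, `findall` lists the 3 matched substrings directly.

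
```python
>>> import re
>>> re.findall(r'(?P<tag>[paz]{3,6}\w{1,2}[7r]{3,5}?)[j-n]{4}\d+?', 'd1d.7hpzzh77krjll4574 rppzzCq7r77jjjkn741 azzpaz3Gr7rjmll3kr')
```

['azzpaz3Gr7r']

Pattern: 3 to 6 of one of [paz], then 1 to 2 of a word character, then 3 to 5 of one of [7r] (lazy) (captured as 'tag'); then exactly 4 of a character in [j-n], then one or more of a digit (lazy).
One capturing group, so `findall` returns just the captured substring from the one match — 1 in all.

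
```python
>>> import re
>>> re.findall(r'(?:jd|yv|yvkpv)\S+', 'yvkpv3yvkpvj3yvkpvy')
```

['yvkpv3yvkpvj3yvkpvy']

Scanning left to right: at [0:19] → 'yvkpv3yvkpvj3yvkpvy'.
Since nothing is captured, `findall` lists the 1 matched substring directly.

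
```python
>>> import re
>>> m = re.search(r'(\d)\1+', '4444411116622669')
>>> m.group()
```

'44444'

After group 1 captures some text, `\1` only succeeds where that same text appears again.
Unlike `match`, `search` isn't anchored — it looks for the pattern anywhere in the string.
The match spans [0:5] → '44444'.
Captured: group 1 = '4'.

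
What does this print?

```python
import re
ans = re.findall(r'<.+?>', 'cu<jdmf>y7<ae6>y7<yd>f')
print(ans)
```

['<jdmf>', '<ae6>', '<yd>']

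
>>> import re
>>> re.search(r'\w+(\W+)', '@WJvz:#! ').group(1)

Pattern: one or more of a word character; then one or more of a non-word character (captured).
`search` walks the string left to right and returns the first match it finds.
The match spans [1:9] → 'WJvz:#! '.
Captured: group 1 = ':#! '.

':#! '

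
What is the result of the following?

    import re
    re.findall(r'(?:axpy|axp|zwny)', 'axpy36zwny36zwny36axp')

['axpy', 'zwny', 'zwny', 'axp']

Branches in `(...|...)` are attempted left-to-right; the first branch that allows the whole pattern to succeed is taken.
Scanning left to right: at [0:4] → 'axpy'; at [6:10] → 'zwny'; at [12:16] → 'zwny'; at [18:21] → 'axp'.
With no groups in the pattern, `findall` gives back each whole match — 4 here.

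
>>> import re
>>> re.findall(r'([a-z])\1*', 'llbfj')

['l', 'b', 'f', 'j']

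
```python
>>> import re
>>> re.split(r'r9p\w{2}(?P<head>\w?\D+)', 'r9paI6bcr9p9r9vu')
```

The pattern matches the literal 'r9p', then exactly 2 of a word character; then optionally a word character, then one or more of a non-digit (captured as 'head').
Matches to split on: at [0:9] → 'r9paI6bcr'.
With a capturing group present, the delimiter's captured portion is kept in the result list.

['', '6bcr', '9p9r9vu']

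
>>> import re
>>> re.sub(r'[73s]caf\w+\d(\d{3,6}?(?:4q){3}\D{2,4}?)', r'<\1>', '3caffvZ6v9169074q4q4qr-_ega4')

Pattern: one of [73s], then the literal 'caf'; then one or more of a word character, then a digit; then 3 to 6 of a digit (lazy), then the literal '4q' repeated 3 times, then 2 to 4 of a non-digit (lazy) (captured).
With the lazy modifier that quantifier settles for the fewest repetitions that let the rest of the pattern succeed (the atoms after it are unaffected and can still be greedy).
Matches: at [0:23] → '3caffvZ6v9169074q4q4qr-'.
`\1` in the replacement pulls in group 1's text for each match.

'<9074q4q4qr->_ega4'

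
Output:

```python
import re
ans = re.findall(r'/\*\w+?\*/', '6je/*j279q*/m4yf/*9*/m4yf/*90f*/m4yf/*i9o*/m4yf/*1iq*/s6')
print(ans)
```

Scanning left to right: at [3:12] → '/*j279q*/'; at [16:21] → '/*9*/'; at [25:32] → '/*90f*/'; at [36:43] → '/*i9o*/'; at [47:54] → '/*1iq*/'.
With no groups in the pattern, `findall` gives back each whole match — 5 here.

['/*j279q*/', '/*9*/', '/*90f*/', '/*i9o*/', '/*1iq*/']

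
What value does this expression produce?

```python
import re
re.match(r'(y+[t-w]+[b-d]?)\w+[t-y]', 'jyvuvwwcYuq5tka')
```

None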